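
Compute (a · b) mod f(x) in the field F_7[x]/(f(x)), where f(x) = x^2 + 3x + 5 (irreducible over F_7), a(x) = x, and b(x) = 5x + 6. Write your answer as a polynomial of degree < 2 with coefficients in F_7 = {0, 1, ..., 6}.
a · b ≡ 5x + 3 (mod f(x))

Multiply in F_7[x]: a(x)·b(x) = (x)·(5x + 6) = 5x^2 + 6x. This has degree ≥ 2, so divide by f(x) over F_7: 5x^2 + 6x = (5)·(x^2 + 3x + 5) + (5x + 3). Hence a·b ≡ 5x + 3 (mod f). (F_7[x]/(f) is a field with 7^2 = 49 elements since f is irreducible of degree 2.)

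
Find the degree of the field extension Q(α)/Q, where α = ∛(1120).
[Q(α):Q] = 3

The minimal polynomial of α is x^3 - 1120, irreducible over Q since 1120 is not a perfect cube (so x^3 - 1120 has no rational root). Hence [Q(α):Q] = deg(m_α) = 3.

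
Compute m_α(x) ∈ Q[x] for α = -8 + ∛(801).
m_α(x) = x^3 + 24x^2 + 192x - 289

Set β = α + 8 = ∛(801), so β^3 = 801. Then (α + 8)^3 - 801 = 0, i.e. α is a root of g(x) = (x + 8)^3 - 801 = x^3 + 24x^2 + 192x - 289. Since g(x) = h(x + 8) where h(x) = x^3 - 801, and h is irreducible over Q (because 801 is not a perfect cube, so h has no rational root, and a monic cubic with no rational root is irreducible), g is also irreducible (irreducibility is preserved under the substitution x → x + 8). Hence m_α(x) = x^3 + 24x^2 + 192x - 289.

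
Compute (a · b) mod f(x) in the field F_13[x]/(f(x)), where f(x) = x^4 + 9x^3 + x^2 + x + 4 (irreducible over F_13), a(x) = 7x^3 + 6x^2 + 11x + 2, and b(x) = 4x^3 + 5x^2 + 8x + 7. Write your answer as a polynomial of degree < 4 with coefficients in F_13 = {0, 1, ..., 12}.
a · b ≡ 11x^3 + 7x^2 + x + 3 (mod f(x))

Multiply in F_13[x]: a(x)·b(x) = (7x^3 + 6x^2 + 11x + 2)·(4x^3 + 5x^2 + 8x + 7) = 2x^6 + 7x^5 + 4x^3 + 10x^2 + 2x + 1. This has degree ≥ 4, so divide by f(x) over F_13: 2x^6 + 7x^5 + 4x^3 + 10x^2 + 2x + 1 = (2x^2 + 2x + 6)·(x^4 + 9x^3 + x^2 + x + 4) + (11x^3 + 7x^2 + x + 3). Hence a·b ≡ 11x^3 + 7x^2 + x + 3 (mod f). (F_13[x]/(f) is a field with 13^4 = 28561 elements since f is irreducible of degree 4.)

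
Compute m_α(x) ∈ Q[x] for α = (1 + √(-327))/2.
m_α(x) = x^2 - x + 82

From 2α - 1 = √(-327), squaring gives (2α - 1)^2 = -327, i.e. 4α^2 - 4α + 1 = -327, so α^2 - α + (1 + 327)/4 = 0. Since -327 ≡ 1 (mod 4), (1 + 327)/4 = 82 ∈ Z. The polynomial x^2 - x + 82 has discriminant 1 - 4·(82) = -327, which is not a perfect square in Q (d = -327 is squarefree and ≠ 1), so x^2 - x + 82 is irreducible over Q. It is the minimal polynomial of α.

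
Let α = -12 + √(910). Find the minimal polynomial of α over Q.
m_α(x) = x^2 + 24x - 766

From α + 12 = √(910), squaring gives (α + 12)^2 = 910, i.e. α^2 + 24α + 144 = 910, so α^2 + 24α - 766 = 0. The discriminant of x^2 + 24x - 766 is (24)^2 - 4·(-766) = 576 + 3064 = 3640, and 4·(910) is not a perfect square in Q since 910 is squarefree and ≠ 1. Hence x^2 + 24x - 766 is irreducible over Q and is the minimal polynomial of α.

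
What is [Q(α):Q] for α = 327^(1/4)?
[Q(α):Q] = 4

α is a root of x^4 - 327. By Eisenstein's criterion at the prime p = 3 (which divides the constant term 327 but p^2 = 9 does not, since 327 is squarefree), x^4 - 327 is irreducible over Q. Hence [Q(α):Q] = 4.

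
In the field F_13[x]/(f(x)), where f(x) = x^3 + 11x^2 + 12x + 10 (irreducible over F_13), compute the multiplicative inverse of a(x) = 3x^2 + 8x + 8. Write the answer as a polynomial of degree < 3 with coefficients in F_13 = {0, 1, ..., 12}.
a(x)^(-1) ≡ 6x^2 + 11x + 5 (mod f(x))

Since f is irreducible over F_13, F_13[x]/(f) is a field and a(x) ≠ 0 has an inverse. Apply the extended Euclidean algorithm to f(x) and a(x) in F_13[x]: f(x) = (9x + 10)·a(x) + (3x + 8);  a(x) = (x)·(3x + 8) + (8). The last nonzero remainder is the constant 8 = gcd(f, a) in F_13. Back-substituting through the division chain expresses 8 = s(x)·a(x) + t(x)·f(x) with s(x) ≡ 9x^2 + 10x + 1 (mod f), so (9x^2 + 10x + 1)·a(x) ≡ 8 (mod f). Multiplying by 8^(-1) ≡ 5 in F_13 gives a(x)^(-1) ≡ 5·(9x^2 + 10x + 1) ≡ 6x^2 + 11x + 5 (mod f). Check: (3x^2 + 8x + 8)·(6x^2 + 11x + 5) = 5x^4 + 3x^3 + 8x^2 + 11x + 1 ≡ 1 (mod x^3 + 11x^2 + 12x + 10).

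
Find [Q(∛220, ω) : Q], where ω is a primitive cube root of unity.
[Q(∛220, ω) : Q] = 6

[Q(∛220):Q] = 3 (min poly x^3 - 220, irreducible since 220 is not a perfect cube). [Q(ω):Q] = 2 (min poly x^2 + x + 1). Since Q(∛220) ⊂ R and ω ∉ R, we have ω ∉ Q(∛220), so x^2 + x + 1 remains irreducible over Q(∛220) and [Q(∛220, ω) : Q(∛220)] = 2. By the tower law, [Q(∛220, ω) : Q] = 3 · 2 = 6. (In fact Q(∛220, ω) is the splitting field of x^3 - 220 over Q.)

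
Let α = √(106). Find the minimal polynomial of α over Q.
m_α(x) = x^2 - 106

α satisfies α^2 - 106 = 0, so x^2 - 106 annihilates α. Since d = 106 is squarefree and ≠ 1, it is not a perfect square in Q, so x^2 - 106 has no rational root and is therefore irreducible over Q (a degree-2 polynomial over a field is irreducible iff it has no root). Hence m_α(x) = x^2 - 106.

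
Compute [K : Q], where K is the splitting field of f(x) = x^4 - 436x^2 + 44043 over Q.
[K : Q] = 4

Solving the quadratic in x^2: x^2 = (436 ± √(436^2 - 4·44043))/2 = (436 ± √13924)/2 = (436 ± 118)/2, giving x^2 = 277 or x^2 = 159. So f(x) = (x^2 - 277)(x^2 - 159) and the roots of f are ±√277, ±√159. Hence the splitting field is K = Q(√277, √159). Since 277 and 159 are distinct squarefree integers > 1, their product 44043 is not a perfect square, so √159 ∉ Q(√277). By the tower law [K:Q] = [Q(√277,√159):Q(√277)] · [Q(√277):Q] = 2 · 2 = 4.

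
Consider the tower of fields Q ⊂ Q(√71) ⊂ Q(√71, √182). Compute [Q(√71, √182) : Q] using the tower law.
[Q(√71, √182) : Q] = 4

[Q(√71):Q] = 2 (min poly x^2 - 71, irreducible since 71 is squarefree > 1). For the top step, suppose √182 ∈ Q(√71), say √182 = c + d√71 with c, d ∈ Q. Squaring: 182 = c^2 + 71d^2 + 2cd√71. Since √71 ∉ Q this forces 2cd = 0. If d = 0 then √182 = c ∈ Q, contradicting 182 squarefree > 1. If c = 0 then 182 = 71d^2, so 71·182 = (71d)^2 is a perfect square in Q — but 71·182 = 12922 is not a perfect square (since 71 and 182 are distinct squarefree integers). Contradiction. Hence √182 ∉ Q(√71), so x^2 - 182 stays irreducible over Q(√71) and [Q(√71, √182) : Q(√71)] = 2. By the tower law, [Q(√71, √182) : Q] = 2 · 2 = 4.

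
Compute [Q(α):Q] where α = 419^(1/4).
[Q(α):Q] = 4

α is a root of x^4 - 419. By Eisenstein's criterion at the prime p = 419 (which divides the constant term 419 but p^2 = 175561 does not, since 419 is squarefree), x^4 - 419 is irreducible over Q. Hence [Q(α):Q] = 4.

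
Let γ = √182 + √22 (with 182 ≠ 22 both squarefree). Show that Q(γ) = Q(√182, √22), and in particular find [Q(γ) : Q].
[Q(γ) : Q] = 4 (equivalently, Q(γ) = Q(√182, √22))

Obviously Q(γ) ⊆ Q(√182, √22), and [Q(√182, √22):Q] = 4 (since 182, 22 are distinct squarefree integers > 1 with 4004 not a perfect square). To show equality we compute the minimal polynomial of γ. From γ = √182 + √22: γ^2 = 182 + 2√(4004) + 22 = 204 + 2√(4004), so γ^2 - 204 = 2√(4004); squaring, (γ^2 - 204)^2 = 4·4004, i.e. γ^4 - 408γ^2 + 41616 - 16016 = 0, i.e. γ^4 - 408γ^2 + 25600 = 0. So γ is a root of x^4 - 408x^2 + 25600. This polynomial is irreducible over Q: it has no rational root (each ±√182 ± √22 is irrational), and any factorization into two quadratics over Q would force √(4004) ∈ Q (pairing opposite roots) or √182, √22 ∈ Q (other pairings), all impossible. Hence [Q(γ):Q] = 4 = [Q(√182, √22):Q], so Q(γ) = Q(√182, √22).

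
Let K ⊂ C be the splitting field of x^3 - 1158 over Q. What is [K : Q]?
[K : Q] = 6

The roots of x^3 - 1158 are ∛1158, ω∛1158, ω^2∛1158 where ω = e^(2πi/3) is a primitive cube root of unity, so K = Q(∛1158, ω). Now [Q(∛1158):Q] = 3 (since 1158 is not a perfect cube, x^3 - 1158 is irreducible) and [Q(ω):Q] = 2. Both 2 and 3 divide [K:Q], and [K:Q] ≤ 3·2 = 6, so [K:Q] = 6. (Equivalently: Q(∛1158) ⊂ R but ω ∉ R, so [K : Q(∛1158)] = 2.)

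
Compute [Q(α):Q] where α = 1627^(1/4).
[Q(α):Q] = 4

α is a root of x^4 - 1627. By Eisenstein's criterion at the prime p = 1627 (which divides the constant term 1627 but p^2 = 2647129 does not, since 1627 is squarefree), x^4 - 1627 is irreducible over Q. Hence [Q(α):Q] = 4.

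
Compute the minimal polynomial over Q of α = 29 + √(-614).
m_α(x) = x^2 - 58x + 1455

From α - 29 = √(-614), squaring gives (α - 29)^2 = -614, i.e. α^2 - 58α + 841 = -614, so α^2 - 58α + 1455 = 0. The discriminant of x^2 - 58x + 1455 is (-58)^2 - 4·(1455) = 3364 - 5820 = -2456, and 4·(-614) is not a perfect square in Q since -614 is squarefree and ≠ 1. Hence x^2 - 58x + 1455 is irreducible over Q and is the minimal polynomial of α.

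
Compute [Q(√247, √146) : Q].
[Q(√247, √146) : Q] = 4

[Q(√247):Q] = 2 (min poly x^2 - 247, irreducible since 247 is squarefree > 1). For the top step, suppose √146 ∈ Q(√247), say √146 = c + d√247 with c, d ∈ Q. Squaring: 146 = c^2 + 247d^2 + 2cd√247. Since √247 ∉ Q this forces 2cd = 0. If d = 0 then √146 = c ∈ Q, contradicting 146 squarefree > 1. If c = 0 then 146 = 247d^2, so 247·146 = (247d)^2 is a perfect square in Q — but 247·146 = 36062 is not a perfect square (since 247 and 146 are distinct squarefree integers). Contradiction. Hence √146 ∉ Q(√247), so x^2 - 146 stays irreducible over Q(√247) and [Q(√247, √146) : Q(√247)] = 2. By the tower law, [Q(√247, √146) : Q] = 2 · 2 = 4.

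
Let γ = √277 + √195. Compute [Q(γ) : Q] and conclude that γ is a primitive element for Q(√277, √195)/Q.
[Q(γ) : Q] = 4 (equivalently, Q(γ) = Q(√277, √195))

Obviously Q(γ) ⊆ Q(√277, √195), and [Q(√277, √195):Q] = 4 (since 277, 195 are distinct squarefree integers > 1 with 54015 not a perfect square). To show equality we compute the minimal polynomial of γ. From γ = √277 + √195: γ^2 = 277 + 2√(54015) + 195 = 472 + 2√(54015), so γ^2 - 472 = 2√(54015); squaring, (γ^2 - 472)^2 = 4·54015, i.e. γ^4 - 944γ^2 + 222784 - 216060 = 0, i.e. γ^4 - 944γ^2 + 6724 = 0. So γ is a root of x^4 - 944x^2 + 6724. This polynomial is irreducible over Q: it has no rational root (each ±√277 ± √195 is irrational), and any factorization into two quadratics over Q would force √(54015) ∈ Q (pairing opposite roots) or √277, √195 ∈ Q (other pairings), all impossible. Hence [Q(γ):Q] = 4 = [Q(√277, √195):Q], so Q(γ) = Q(√277, √195).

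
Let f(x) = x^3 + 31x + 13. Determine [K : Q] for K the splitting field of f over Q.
[K : Q] = 6

By the rational root test, any rational root of the monic integer polynomial f(x) = x^3 + 31x + 13 must be an integer dividing the constant term 13, i.e. one of ±{1, 13}. Evaluating: f(1) = 45, f(-1) = -19, f(13) = 2613, f(-13) = -2587; none is 0, so f has no rational root and is therefore irreducible over Q (a cubic with no linear factor over a field is irreducible). For an irreducible cubic, the Galois group is A_3 or S_3 according as the discriminant disc(f) = -4a^3 - 27b^2 = -4·(31)^3 - 27·(13)^2 = -123727 is or is not a square in Q. Here disc(f) = -123727 is not a perfect square in Q, so the Galois group of f over Q is not contained in A_3 and must be all of S_3. The splitting field has degree |S_3| = 6 over Q, so [K : Q] = 6.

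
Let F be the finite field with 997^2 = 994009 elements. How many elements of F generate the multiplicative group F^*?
There are φ(994008) = 326688 primitive elements

F_q^* is cyclic of order q - 1 = 994008. A cyclic group of order m has exactly φ(m) generators. Here m = 994008 = 2^3 · 3 · 83 · 499, so the number of primitive elements is φ(994008) = 326688.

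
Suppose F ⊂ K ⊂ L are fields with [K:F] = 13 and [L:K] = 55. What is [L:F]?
[L:F] = 715

The tower law says that for any tower of field extensions F ⊂ K ⊂ L with finite degrees, [L:F] = [L:K] · [K:F]. Here this gives [L:F] = 55 · 13 = 715.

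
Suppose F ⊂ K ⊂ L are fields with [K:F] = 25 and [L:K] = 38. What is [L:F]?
[L:F] = 950

The tower law says that for any tower of field extensions F ⊂ K ⊂ L with finite degrees, [L:F] = [L:K] · [K:F]. Here this gives [L:F] = 38 · 25 = 950.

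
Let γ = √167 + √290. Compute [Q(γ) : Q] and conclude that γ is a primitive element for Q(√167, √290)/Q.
[Q(γ) : Q] = 4 (equivalently, Q(γ) = Q(√167, √290))

Obviously Q(γ) ⊆ Q(√167, √290), and [Q(√167, √290):Q] = 4 (since 167, 290 are distinct squarefree integers > 1 with 48430 not a perfect square). To show equality we compute the minimal polynomial of γ. From γ = √167 + √290: γ^2 = 167 + 2√(48430) + 290 = 457 + 2√(48430), so γ^2 - 457 = 2√(48430); squaring, (γ^2 - 457)^2 = 4·48430, i.e. γ^4 - 914γ^2 + 208849 - 193720 = 0, i.e. γ^4 - 914γ^2 + 15129 = 0. So γ is a root of x^4 - 914x^2 + 15129. This polynomial is irreducible over Q: it has no rational root (each ±√167 ± √290 is irrational), and any factorization into two quadratics over Q would force √(48430) ∈ Q (pairing opposite roots) or √167, √290 ∈ Q (other pairings), all impossible. Hence [Q(γ):Q] = 4 = [Q(√167, √290):Q], so Q(γ) = Q(√167, √290).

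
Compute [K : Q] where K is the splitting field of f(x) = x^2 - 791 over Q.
[K : Q] = 2

f(x) = x^2 - 791 factors as (x - √791)(x + √791). The splitting field is K = Q(√791). Since 791 is squarefree and > 1, it is not a perfect square, so x^2 - 791 is irreducible over Q and [Q(√791) : Q] = 2. Hence [K : Q] = 2.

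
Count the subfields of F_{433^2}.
F_{433^2} has 2 subfields

The subfields of F_{p^n} are exactly the fields F_{p^d} for d | n (each is the fixed field of the unique index-d subgroup of Gal(F_{p^n}/F_p) ≅ Z/nZ). The divisors of n = 2 are {1, 2}, giving 2 subfields: F_{433^1}, F_{433^2}.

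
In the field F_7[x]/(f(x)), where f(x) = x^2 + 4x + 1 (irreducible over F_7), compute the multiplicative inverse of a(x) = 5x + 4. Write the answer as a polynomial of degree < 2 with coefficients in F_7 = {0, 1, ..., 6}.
a(x)^(-1) ≡ 3x + 4 (mod f(x))

Since f is irreducible over F_7, F_7[x]/(f) is a field and a(x) ≠ 0 has an inverse. Apply the extended Euclidean algorithm to f(x) and a(x) in F_7[x]: f(x) = (3x + 4)·a(x) + (6). The last nonzero remainder is the constant 6 = gcd(f, a) in F_7. Back-substituting through the division chain expresses 6 = s(x)·a(x) + t(x)·f(x) with s(x) ≡ 4x + 3 (mod f), so (4x + 3)·a(x) ≡ 6 (mod f). Multiplying by 6^(-1) ≡ 6 in F_7 gives a(x)^(-1) ≡ 6·(4x + 3) ≡ 3x + 4 (mod f). Check: (5x + 4)·(3x + 4) = x^2 + 4x + 2 ≡ 1 (mod x^2 + 4x + 1).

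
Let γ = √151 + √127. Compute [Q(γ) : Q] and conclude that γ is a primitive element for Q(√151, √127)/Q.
[Q(γ) : Q] = 4 (equivalently, Q(γ) = Q(√151, √127))

Obviously Q(γ) ⊆ Q(√151, √127), and [Q(√151, √127):Q] = 4 (since 151, 127 are distinct squarefree integers > 1 with 19177 not a perfect square). To show equality we compute the minimal polynomial of γ. From γ = √151 + √127: γ^2 = 151 + 2√(19177) + 127 = 278 + 2√(19177), so γ^2 - 278 = 2√(19177); squaring, (γ^2 - 278)^2 = 4·19177, i.e. γ^4 - 556γ^2 + 77284 - 76708 = 0, i.e. γ^4 - 556γ^2 + 576 = 0. So γ is a root of x^4 - 556x^2 + 576. This polynomial is irreducible over Q: it has no rational root (each ±√151 ± √127 is irrational), and any factorization into two quadratics over Q would force √(19177) ∈ Q (pairing opposite roots) or √151, √127 ∈ Q (other pairings), all impossible. Hence [Q(γ):Q] = 4 = [Q(√151, √127):Q], so Q(γ) = Q(√151, √127).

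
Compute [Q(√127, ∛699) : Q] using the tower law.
[Q(√127, ∛699) : Q] = 6

Let L = Q(√127, ∛699). Since Q(√127) ⊂ L and [Q(√127):Q] = 2, the tower law gives 2 | [L:Q]. Likewise Q(∛699) ⊂ L with [Q(∛699):Q] = 3 (because 699 is not a perfect cube), so 3 | [L:Q]. As gcd(2,3) = 1, [L:Q] is divisible by 6. Conversely L is generated over Q by √127 and ∛699, so [L:Q] ≤ 2·3 = 6. Therefore [Q(√127, ∛699) : Q] = 6.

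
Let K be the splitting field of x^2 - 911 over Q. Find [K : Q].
[K : Q] = 2

f(x) = x^2 - 911 factors as (x - √911)(x + √911). The splitting field is K = Q(√911). Since 911 is squarefree and > 1, it is not a perfect square, so x^2 - 911 is irreducible over Q and [Q(√911) : Q] = 2. Hence [K : Q] = 2.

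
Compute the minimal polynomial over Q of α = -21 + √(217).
m_α(x) = x^2 + 42x + 224

From α + 21 = √(217), squaring gives (α + 21)^2 = 217, i.e. α^2 + 42α + 441 = 217, so α^2 + 42α + 224 = 0. The discriminant of x^2 + 42x + 224 is (42)^2 - 4·(224) = 1764 - 896 = 868, and 4·(217) is not a perfect square in Q since 217 is squarefree and ≠ 1. Hence x^2 + 42x + 224 is irreducible over Q and is the minimal polynomial of α.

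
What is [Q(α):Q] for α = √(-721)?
[Q(α):Q] = 2

[Q(α):Q] equals the degree of the minimal polynomial of α. Here α^2 = -721 and x^2 + 721 is irreducible (d = -721 is squarefree, ≠ 1, hence not a square), so deg(m_α) = 2. Thus [Q(α):Q] = 2.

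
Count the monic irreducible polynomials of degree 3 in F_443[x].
There are 28979288 monic irreducible polynomials of degree 3 over F_443

Each element of F_{443^3} that lies in no proper subfield is a root of exactly one monic irreducible of degree 3 over F_443, and each such polynomial has 3 distinct roots in F_{443^3}. By Möbius inversion the count is N_443(3) = (1/3) Σ_{d|3} μ(3/d) · 443^d = (1/3)(μ(3)·443^1 + μ(1)·443^3) = 86937864/3 = 28979288.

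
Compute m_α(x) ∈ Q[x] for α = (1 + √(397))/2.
m_α(x) = x^2 - x - 99

From 2α - 1 = √(397), squaring gives (2α - 1)^2 = 397, i.e. 4α^2 - 4α + 1 = 397, so α^2 - α + (1 - 397)/4 = 0. Since 397 ≡ 1 (mod 4), (1 - 397)/4 = -99 ∈ Z. The polynomial x^2 - x - 99 has discriminant 1 - 4·(-99) = 397, which is not a perfect square in Q (d = 397 is squarefree and ≠ 1), so x^2 - x - 99 is irreducible over Q. It is the minimal polynomial of α.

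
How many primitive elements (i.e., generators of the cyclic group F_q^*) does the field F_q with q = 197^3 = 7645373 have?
There are φ(7645372) = 3102624 primitive elements

F_q^* is cyclic of order q - 1 = 7645372. A cyclic group of order m has exactly φ(m) generators. Here m = 7645372 = 2^2 · 7^2 · 19 · 2053, so the number of primitive elements is φ(7645372) = 3102624.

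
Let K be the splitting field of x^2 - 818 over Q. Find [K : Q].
[K : Q] = 2

f(x) = x^2 - 818 factors as (x - √818)(x + √818). The splitting field is K = Q(√818). Since 818 is squarefree and > 1, it is not a perfect square, so x^2 - 818 is irreducible over Q and [Q(√818) : Q] = 2. Hence [K : Q] = 2.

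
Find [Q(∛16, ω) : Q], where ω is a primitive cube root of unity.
[Q(∛16, ω) : Q] = 6

[Q(∛16):Q] = 3 (min poly x^3 - 16, irreducible since 16 is not a perfect cube). [Q(ω):Q] = 2 (min poly x^2 + x + 1). Since Q(∛16) ⊂ R and ω ∉ R, we have ω ∉ Q(∛16), so x^2 + x + 1 remains irreducible over Q(∛16) and [Q(∛16, ω) : Q(∛16)] = 2. By the tower law, [Q(∛16, ω) : Q] = 3 · 2 = 6. (In fact Q(∛16, ω) is the splitting field of x^3 - 16 over Q.)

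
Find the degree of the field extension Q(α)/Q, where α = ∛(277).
[Q(α):Q] = 3

The minimal polynomial of α is x^3 - 277, irreducible over Q since 277 is not a perfect cube (so x^3 - 277 has no rational root). Hence [Q(α):Q] = deg(m_α) = 3.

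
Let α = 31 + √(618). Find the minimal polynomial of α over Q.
m_α(x) = x^2 - 62x + 343

From α - 31 = √(618), squaring gives (α - 31)^2 = 618, i.e. α^2 - 62α + 961 = 618, so α^2 - 62α + 343 = 0. The discriminant of x^2 - 62x + 343 is (-62)^2 - 4·(343) = 3844 - 1372 = 2472, and 4·(618) is not a perfect square in Q since 618 is squarefree and ≠ 1. Hence x^2 - 62x + 343 is irreducible over Q and is the minimal polynomial of α.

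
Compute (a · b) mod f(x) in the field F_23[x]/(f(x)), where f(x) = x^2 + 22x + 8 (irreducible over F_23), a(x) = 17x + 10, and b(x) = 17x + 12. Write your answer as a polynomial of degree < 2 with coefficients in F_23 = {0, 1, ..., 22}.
a · b ≡ 19x + 16 (mod f(x))

Multiply in F_23[x]: a(x)·b(x) = (17x + 10)·(17x + 12) = 13x^2 + 6x + 5. This has degree ≥ 2, so divide by f(x) over F_23: 13x^2 + 6x + 5 = (13)·(x^2 + 22x + 8) + (19x + 16). Hence a·b ≡ 19x + 16 (mod f). (F_23[x]/(f) is a field with 23^2 = 529 elements since f is irreducible of degree 2.)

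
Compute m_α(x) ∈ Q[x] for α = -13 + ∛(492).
m_α(x) = x^3 + 39x^2 + 507x + 1705

Set β = α + 13 = ∛(492), so β^3 = 492. Then (α + 13)^3 - 492 = 0, i.e. α is a root of g(x) = (x + 13)^3 - 492 = x^3 + 39x^2 + 507x + 1705. Since g(x) = h(x + 13) where h(x) = x^3 - 492, and h is irreducible over Q (because 492 is not a perfect cube, so h has no rational root, and a monic cubic with no rational root is irreducible), g is also irreducible (irreducibility is preserved under the substitution x → x + 13). Hence m_α(x) = x^3 + 39x^2 + 507x + 1705.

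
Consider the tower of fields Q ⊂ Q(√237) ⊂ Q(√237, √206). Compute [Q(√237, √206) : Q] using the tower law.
[Q(√237, √206) : Q] = 4

[Q(√237):Q] = 2 (min poly x^2 - 237, irreducible since 237 is squarefree > 1). For the top step, suppose √206 ∈ Q(√237), say √206 = c + d√237 with c, d ∈ Q. Squaring: 206 = c^2 + 237d^2 + 2cd√237. Since √237 ∉ Q this forces 2cd = 0. If d = 0 then √206 = c ∈ Q, contradicting 206 squarefree > 1. If c = 0 then 206 = 237d^2, so 237·206 = (237d)^2 is a perfect square in Q — but 237·206 = 48822 is not a perfect square (since 237 and 206 are distinct squarefree integers). Contradiction. Hence √206 ∉ Q(√237), so x^2 - 206 stays irreducible over Q(√237) and [Q(√237, √206) : Q(√237)] = 2. By the tower law, [Q(√237, √206) : Q] = 2 · 2 = 4.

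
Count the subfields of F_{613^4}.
F_{613^4} has 3 subfields

The subfields of F_{p^n} are exactly the fields F_{p^d} for d | n (each is the fixed field of the unique index-d subgroup of Gal(F_{p^n}/F_p) ≅ Z/nZ). The divisors of n = 4 are {1, 2, 4}, giving 3 subfields: F_{613^1}, F_{613^2}, F_{613^4}.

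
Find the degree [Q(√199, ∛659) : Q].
[Q(√199, ∛659) : Q] = 6

Let L = Q(√199, ∛659). Since Q(√199) ⊂ L and [Q(√199):Q] = 2, the tower law gives 2 | [L:Q]. Likewise Q(∛659) ⊂ L with [Q(∛659):Q] = 3 (because 659 is not a perfect cube), so 3 | [L:Q]. As gcd(2,3) = 1, [L:Q] is divisible by 6. Conversely L is generated over Q by √199 and ∛659, so [L:Q] ≤ 2·3 = 6. Therefore [Q(√199, ∛659) : Q] = 6.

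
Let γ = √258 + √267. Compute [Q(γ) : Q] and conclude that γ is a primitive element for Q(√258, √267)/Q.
[Q(γ) : Q] = 4 (equivalently, Q(γ) = Q(√258, √267))

Obviously Q(γ) ⊆ Q(√258, √267), and [Q(√258, √267):Q] = 4 (since 258, 267 are distinct squarefree integers > 1 with 68886 not a perfect square). To show equality we compute the minimal polynomial of γ. From γ = √258 + √267: γ^2 = 258 + 2√(68886) + 267 = 525 + 2√(68886), so γ^2 - 525 = 2√(68886); squaring, (γ^2 - 525)^2 = 4·68886, i.e. γ^4 - 1050γ^2 + 275625 - 275544 = 0, i.e. γ^4 - 1050γ^2 + 81 = 0. So γ is a root of x^4 - 1050x^2 + 81. This polynomial is irreducible over Q: it has no rational root (each ±√258 ± √267 is irrational), and any factorization into two quadratics over Q would force √(68886) ∈ Q (pairing opposite roots) or √258, √267 ∈ Q (other pairings), all impossible. Hence [Q(γ):Q] = 4 = [Q(√258, √267):Q], so Q(γ) = Q(√258, √267).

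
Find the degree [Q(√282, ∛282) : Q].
[Q(√282, ∛282) : Q] = 6

Let L = Q(√282, ∛282). Since Q(√282) ⊂ L and [Q(√282):Q] = 2, the tower law gives 2 | [L:Q]. Likewise Q(∛282) ⊂ L with [Q(∛282):Q] = 3 (because 282 is not a perfect cube), so 3 | [L:Q]. As gcd(2,3) = 1, [L:Q] is divisible by 6. Conversely L is generated over Q by √282 and ∛282, so [L:Q] ≤ 2·3 = 6. Therefore [Q(√282, ∛282) : Q] = 6.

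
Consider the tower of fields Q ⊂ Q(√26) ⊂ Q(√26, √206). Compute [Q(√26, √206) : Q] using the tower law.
[Q(√26, √206) : Q] = 4

[Q(√26):Q] = 2 (min poly x^2 - 26, irreducible since 26 is squarefree > 1). For the top step, suppose √206 ∈ Q(√26), say √206 = c + d√26 with c, d ∈ Q. Squaring: 206 = c^2 + 26d^2 + 2cd√26. Since √26 ∉ Q this forces 2cd = 0. If d = 0 then √206 = c ∈ Q, contradicting 206 squarefree > 1. If c = 0 then 206 = 26d^2, so 26·206 = (26d)^2 is a perfect square in Q — but 26·206 = 5356 is not a perfect square (since 26 and 206 are distinct squarefree integers). Contradiction. Hence √206 ∉ Q(√26), so x^2 - 206 stays irreducible over Q(√26) and [Q(√26, √206) : Q(√26)] = 2. By the tower law, [Q(√26, √206) : Q] = 2 · 2 = 4.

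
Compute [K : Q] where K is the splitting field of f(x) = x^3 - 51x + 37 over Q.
[K : Q] = 6

By the rational root test, any rational root of the monic integer polynomial f(x) = x^3 - 51x + 37 must be an integer dividing the constant term 37, i.e. one of ±{1, 37}. Evaluating: f(1) = -13, f(-1) = 87, f(37) = 48803, f(-37) = -48729; none is 0, so f has no rational root and is therefore irreducible over Q (a cubic with no linear factor over a field is irreducible). For an irreducible cubic, the Galois group is A_3 or S_3 according as the discriminant disc(f) = -4a^3 - 27b^2 = -4·(-51)^3 - 27·(37)^2 = 493641 is or is not a square in Q. Here disc(f) = 493641 is not a perfect square in Q, so the Galois group of f over Q is not contained in A_3 and must be all of S_3. The splitting field has degree |S_3| = 6 over Q, so [K : Q] = 6.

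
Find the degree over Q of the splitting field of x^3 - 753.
[K : Q] = 6

The roots of x^3 - 753 are ∛753, ω∛753, ω^2∛753 where ω = e^(2πi/3) is a primitive cube root of unity, so K = Q(∛753, ω). Now [Q(∛753):Q] = 3 (since 753 is not a perfect cube, x^3 - 753 is irreducible) and [Q(ω):Q] = 2. Both 2 and 3 divide [K:Q], and [K:Q] ≤ 3·2 = 6, so [K:Q] = 6. (Equivalently: Q(∛753) ⊂ R but ω ∉ R, so [K : Q(∛753)] = 2.)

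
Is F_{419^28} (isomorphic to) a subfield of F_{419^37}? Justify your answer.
No: F_{419^28} is not a subfield of F_{419^37}

F_{p^m} embeds in F_{p^n} iff m | n. Here 28 ∤ 37 (since 37 = 1·28 + 9 with remainder 9 ≠ 0), so F_{419^28} is not a subfield of F_{419^37}. Equivalently: if it were, the tower law would give 28 = [F_{419^28}:F_419] dividing [F_{419^37}:F_419] = 37, contradiction.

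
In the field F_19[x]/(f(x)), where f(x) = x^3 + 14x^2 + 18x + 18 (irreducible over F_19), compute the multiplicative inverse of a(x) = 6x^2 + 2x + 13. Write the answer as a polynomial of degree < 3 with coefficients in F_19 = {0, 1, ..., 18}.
a(x)^(-1) ≡ 10x^2 + 7x (mod f(x))

Since f is irreducible over F_19, F_19[x]/(f) is a field and a(x) ≠ 0 has an inverse. Apply the extended Euclidean algorithm to f(x) and a(x) in F_19[x]: f(x) = (16x + 16)·a(x) + (6x);  a(x) = (x + 13)·(6x) + (13). The last nonzero remainder is the constant 13 = gcd(f, a) in F_19. Back-substituting through the division chain expresses 13 = s(x)·a(x) + t(x)·f(x) with s(x) ≡ 16x^2 + 15x (mod f), so (16x^2 + 15x)·a(x) ≡ 13 (mod f). Multiplying by 13^(-1) ≡ 3 in F_19 gives a(x)^(-1) ≡ 3·(16x^2 + 15x) ≡ 10x^2 + 7x (mod f). Check: (6x^2 + 2x + 13)·(10x^2 + 7x) = 3x^4 + 5x^3 + 11x^2 + 15x ≡ 1 (mod x^3 + 14x^2 + 18x + 18).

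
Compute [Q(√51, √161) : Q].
[Q(√51, √161) : Q] = 4

[Q(√51):Q] = 2 (min poly x^2 - 51, irreducible since 51 is squarefree > 1). For the top step, suppose √161 ∈ Q(√51), say √161 = c + d√51 with c, d ∈ Q. Squaring: 161 = c^2 + 51d^2 + 2cd√51. Since √51 ∉ Q this forces 2cd = 0. If d = 0 then √161 = c ∈ Q, contradicting 161 squarefree > 1. If c = 0 then 161 = 51d^2, so 51·161 = (51d)^2 is a perfect square in Q — but 51·161 = 8211 is not a perfect square (since 51 and 161 are distinct squarefree integers). Contradiction. Hence √161 ∉ Q(√51), so x^2 - 161 stays irreducible over Q(√51) and [Q(√51, √161) : Q(√51)] = 2. By the tower law, [Q(√51, √161) : Q] = 2 · 2 = 4.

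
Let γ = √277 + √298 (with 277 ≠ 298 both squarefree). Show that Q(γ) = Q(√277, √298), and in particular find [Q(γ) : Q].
[Q(γ) : Q] = 4 (equivalently, Q(γ) = Q(√277, √298))

Obviously Q(γ) ⊆ Q(√277, √298), and [Q(√277, √298):Q] = 4 (since 277, 298 are distinct squarefree integers > 1 with 82546 not a perfect square). To show equality we compute the minimal polynomial of γ. From γ = √277 + √298: γ^2 = 277 + 2√(82546) + 298 = 575 + 2√(82546), so γ^2 - 575 = 2√(82546); squaring, (γ^2 - 575)^2 = 4·82546, i.e. γ^4 - 1150γ^2 + 330625 - 330184 = 0, i.e. γ^4 - 1150γ^2 + 441 = 0. So γ is a root of x^4 - 1150x^2 + 441. This polynomial is irreducible over Q: it has no rational root (each ±√277 ± √298 is irrational), and any factorization into two quadratics over Q would force √(82546) ∈ Q (pairing opposite roots) or √277, √298 ∈ Q (other pairings), all impossible. Hence [Q(γ):Q] = 4 = [Q(√277, √298):Q], so Q(γ) = Q(√277, √298).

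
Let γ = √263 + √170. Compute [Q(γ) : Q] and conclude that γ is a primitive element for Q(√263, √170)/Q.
[Q(γ) : Q] = 4 (equivalently, Q(γ) = Q(√263, √170))

Obviously Q(γ) ⊆ Q(√263, √170), and [Q(√263, √170):Q] = 4 (since 263, 170 are distinct squarefree integers > 1 with 44710 not a perfect square). To show equality we compute the minimal polynomial of γ. From γ = √263 + √170: γ^2 = 263 + 2√(44710) + 170 = 433 + 2√(44710), so γ^2 - 433 = 2√(44710); squaring, (γ^2 - 433)^2 = 4·44710, i.e. γ^4 - 866γ^2 + 187489 - 178840 = 0, i.e. γ^4 - 866γ^2 + 8649 = 0. So γ is a root of x^4 - 866x^2 + 8649. This polynomial is irreducible over Q: it has no rational root (each ±√263 ± √170 is irrational), and any factorization into two quadratics over Q would force √(44710) ∈ Q (pairing opposite roots) or √263, √170 ∈ Q (other pairings), all impossible. Hence [Q(γ):Q] = 4 = [Q(√263, √170):Q], so Q(γ) = Q(√263, √170).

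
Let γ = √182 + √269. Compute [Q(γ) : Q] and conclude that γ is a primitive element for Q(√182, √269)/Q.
[Q(γ) : Q] = 4 (equivalently, Q(γ) = Q(√182, √269))

Obviously Q(γ) ⊆ Q(√182, √269), and [Q(√182, √269):Q] = 4 (since 182, 269 are distinct squarefree integers > 1 with 48958 not a perfect square). To show equality we compute the minimal polynomial of γ. From γ = √182 + √269: γ^2 = 182 + 2√(48958) + 269 = 451 + 2√(48958), so γ^2 - 451 = 2√(48958); squaring, (γ^2 - 451)^2 = 4·48958, i.e. γ^4 - 902γ^2 + 203401 - 195832 = 0, i.e. γ^4 - 902γ^2 + 7569 = 0. So γ is a root of x^4 - 902x^2 + 7569. This polynomial is irreducible over Q: it has no rational root (each ±√182 ± √269 is irrational), and any factorization into two quadratics over Q would force √(48958) ∈ Q (pairing opposite roots) or √182, √269 ∈ Q (other pairings), all impossible. Hence [Q(γ):Q] = 4 = [Q(√182, √269):Q], so Q(γ) = Q(√182, √269).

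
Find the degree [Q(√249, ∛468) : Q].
[Q(√249, ∛468) : Q] = 6

Let L = Q(√249, ∛468). Since Q(√249) ⊂ L and [Q(√249):Q] = 2, the tower law gives 2 | [L:Q]. Likewise Q(∛468) ⊂ L with [Q(∛468):Q] = 3 (because 468 is not a perfect cube), so 3 | [L:Q]. As gcd(2,3) = 1, [L:Q] is divisible by 6. Conversely L is generated over Q by √249 and ∛468, so [L:Q] ≤ 2·3 = 6. Therefore [Q(√249, ∛468) : Q] = 6.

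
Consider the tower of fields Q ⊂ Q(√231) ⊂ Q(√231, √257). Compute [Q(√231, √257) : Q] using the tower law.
[Q(√231, √257) : Q] = 4

[Q(√231):Q] = 2 (min poly x^2 - 231, irreducible since 231 is squarefree > 1). For the top step, suppose √257 ∈ Q(√231), say √257 = c + d√231 with c, d ∈ Q. Squaring: 257 = c^2 + 231d^2 + 2cd√231. Since √231 ∉ Q this forces 2cd = 0. If d = 0 then √257 = c ∈ Q, contradicting 257 squarefree > 1. If c = 0 then 257 = 231d^2, so 231·257 = (231d)^2 is a perfect square in Q — but 231·257 = 59367 is not a perfect square (since 231 and 257 are distinct squarefree integers). Contradiction. Hence √257 ∉ Q(√231), so x^2 - 257 stays irreducible over Q(√231) and [Q(√231, √257) : Q(√231)] = 2. By the tower law, [Q(√231, √257) : Q] = 2 · 2 = 4.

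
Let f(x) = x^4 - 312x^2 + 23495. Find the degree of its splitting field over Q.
[K : Q] = 4

Solving the quadratic in x^2: x^2 = (312 ± √(312^2 - 4·23495))/2 = (312 ± √3364)/2 = (312 ± 58)/2, giving x^2 = 127 or x^2 = 185. So f(x) = (x^2 - 127)(x^2 - 185) and the roots of f are ±√127, ±√185. Hence the splitting field is K = Q(√127, √185). Since 127 and 185 are distinct squarefree integers > 1, their product 23495 is not a perfect square, so √185 ∉ Q(√127). By the tower law [K:Q] = [Q(√127,√185):Q(√127)] · [Q(√127):Q] = 2 · 2 = 4.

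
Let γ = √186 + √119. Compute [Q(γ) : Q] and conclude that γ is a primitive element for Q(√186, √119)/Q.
[Q(γ) : Q] = 4 (equivalently, Q(γ) = Q(√186, √119))

Obviously Q(γ) ⊆ Q(√186, √119), and [Q(√186, √119):Q] = 4 (since 186, 119 are distinct squarefree integers > 1 with 22134 not a perfect square). To show equality we compute the minimal polynomial of γ. From γ = √186 + √119: γ^2 = 186 + 2√(22134) + 119 = 305 + 2√(22134), so γ^2 - 305 = 2√(22134); squaring, (γ^2 - 305)^2 = 4·22134, i.e. γ^4 - 610γ^2 + 93025 - 88536 = 0, i.e. γ^4 - 610γ^2 + 4489 = 0. So γ is a root of x^4 - 610x^2 + 4489. This polynomial is irreducible over Q: it has no rational root (each ±√186 ± √119 is irrational), and any factorization into two quadratics over Q would force √(22134) ∈ Q (pairing opposite roots) or √186, √119 ∈ Q (other pairings), all impossible. Hence [Q(γ):Q] = 4 = [Q(√186, √119):Q], so Q(γ) = Q(√186, √119).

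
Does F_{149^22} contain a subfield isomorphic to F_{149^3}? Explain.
No: F_{149^3} is not a subfield of F_{149^22}

F_{p^m} embeds in F_{p^n} iff m | n. Here 3 ∤ 22 (since 22 = 7·3 + 1 with remainder 1 ≠ 0), so F_{149^3} is not a subfield of F_{149^22}. Equivalently: if it were, the tower law would give 3 = [F_{149^3}:F_149] dividing [F_{149^22}:F_149] = 22, contradiction.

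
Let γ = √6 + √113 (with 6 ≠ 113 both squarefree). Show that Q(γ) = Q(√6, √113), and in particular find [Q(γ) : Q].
[Q(γ) : Q] = 4 (equivalently, Q(γ) = Q(√6, √113))

Obviously Q(γ) ⊆ Q(√6, √113), and [Q(√6, √113):Q] = 4 (since 6, 113 are distinct squarefree integers > 1 with 678 not a perfect square). To show equality we compute the minimal polynomial of γ. From γ = √6 + √113: γ^2 = 6 + 2√(678) + 113 = 119 + 2√(678), so γ^2 - 119 = 2√(678); squaring, (γ^2 - 119)^2 = 4·678, i.e. γ^4 - 238γ^2 + 14161 - 2712 = 0, i.e. γ^4 - 238γ^2 + 11449 = 0. So γ is a root of x^4 - 238x^2 + 11449. This polynomial is irreducible over Q: it has no rational root (each ±√6 ± √113 is irrational), and any factorization into two quadratics over Q would force √(678) ∈ Q (pairing opposite roots) or √6, √113 ∈ Q (other pairings), all impossible. Hence [Q(γ):Q] = 4 = [Q(√6, √113):Q], so Q(γ) = Q(√6, √113).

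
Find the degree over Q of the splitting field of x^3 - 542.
[K : Q] = 6

The roots of x^3 - 542 are ∛542, ω∛542, ω^2∛542 where ω = e^(2πi/3) is a primitive cube root of unity, so K = Q(∛542, ω). Now [Q(∛542):Q] = 3 (since 542 is not a perfect cube, x^3 - 542 is irreducible) and [Q(ω):Q] = 2. Both 2 and 3 divide [K:Q], and [K:Q] ≤ 3·2 = 6, so [K:Q] = 6. (Equivalently: Q(∛542) ⊂ R but ω ∉ R, so [K : Q(∛542)] = 2.)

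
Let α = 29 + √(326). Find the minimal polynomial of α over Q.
m_α(x) = x^2 - 58x + 515

From α - 29 = √(326), squaring gives (α - 29)^2 = 326, i.e. α^2 - 58α + 841 = 326, so α^2 - 58α + 515 = 0. The discriminant of x^2 - 58x + 515 is (-58)^2 - 4·(515) = 3364 - 2060 = 1304, and 4·(326) is not a perfect square in Q since 326 is squarefree and ≠ 1. Hence x^2 - 58x + 515 is irreducible over Q and is the minimal polynomial of α.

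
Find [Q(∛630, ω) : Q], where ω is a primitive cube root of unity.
[Q(∛630, ω) : Q] = 6

[Q(∛630):Q] = 3 (min poly x^3 - 630, irreducible since 630 is not a perfect cube). [Q(ω):Q] = 2 (min poly x^2 + x + 1). Since Q(∛630) ⊂ R and ω ∉ R, we have ω ∉ Q(∛630), so x^2 + x + 1 remains irreducible over Q(∛630) and [Q(∛630, ω) : Q(∛630)] = 2. By the tower law, [Q(∛630, ω) : Q] = 3 · 2 = 6. (In fact Q(∛630, ω) is the splitting field of x^3 - 630 over Q.)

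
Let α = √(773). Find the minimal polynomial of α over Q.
m_α(x) = x^2 - 773

α satisfies α^2 - 773 = 0, so x^2 - 773 annihilates α. Since d = 773 is squarefree and ≠ 1, it is not a perfect square in Q, so x^2 - 773 has no rational root and is therefore irreducible over Q (a degree-2 polynomial over a field is irreducible iff it has no root). Hence m_α(x) = x^2 - 773.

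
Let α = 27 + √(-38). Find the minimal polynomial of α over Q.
m_α(x) = x^2 - 54x + 767

From α - 27 = √(-38), squaring gives (α - 27)^2 = -38, i.e. α^2 - 54α + 729 = -38, so α^2 - 54α + 767 = 0. The discriminant of x^2 - 54x + 767 is (-54)^2 - 4·(767) = 2916 - 3068 = -152, and 4·(-38) is not a perfect square in Q since -38 is squarefree and ≠ 1. Hence x^2 - 54x + 767 is irreducible over Q and is the minimal polynomial of α.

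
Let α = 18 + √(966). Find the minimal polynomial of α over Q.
m_α(x) = x^2 - 36x - 642

From α - 18 = √(966), squaring gives (α - 18)^2 = 966, i.e. α^2 - 36α + 324 = 966, so α^2 - 36α - 642 = 0. The discriminant of x^2 - 36x - 642 is (-36)^2 - 4·(-642) = 1296 + 2568 = 3864, and 4·(966) is not a perfect square in Q since 966 is squarefree and ≠ 1. Hence x^2 - 36x - 642 is irreducible over Q and is the minimal polynomial of α.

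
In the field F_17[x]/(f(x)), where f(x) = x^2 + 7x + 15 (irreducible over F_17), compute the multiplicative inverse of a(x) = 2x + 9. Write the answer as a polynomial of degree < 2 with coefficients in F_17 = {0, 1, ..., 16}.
a(x)^(-1) ≡ x + 11 (mod f(x))

Since f is irreducible over F_17, F_17[x]/(f) is a field and a(x) ≠ 0 has an inverse. Apply the extended Euclidean algorithm to f(x) and a(x) in F_17[x]: f(x) = (9x + 14)·a(x) + (8). The last nonzero remainder is the constant 8 = gcd(f, a) in F_17. Back-substituting through the division chain expresses 8 = s(x)·a(x) + t(x)·f(x) with s(x) ≡ 8x + 3 (mod f), so (8x + 3)·a(x) ≡ 8 (mod f). Multiplying by 8^(-1) ≡ 15 in F_17 gives a(x)^(-1) ≡ 15·(8x + 3) ≡ x + 11 (mod f). Check: (2x + 9)·(x + 11) = 2x^2 + 14x + 14 ≡ 1 (mod x^2 + 7x + 15).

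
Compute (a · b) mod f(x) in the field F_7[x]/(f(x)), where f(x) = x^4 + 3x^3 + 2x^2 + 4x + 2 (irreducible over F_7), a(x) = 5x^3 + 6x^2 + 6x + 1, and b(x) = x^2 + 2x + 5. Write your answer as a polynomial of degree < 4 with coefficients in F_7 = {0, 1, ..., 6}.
a · b ≡ 2x^3 + 4x + 3 (mod f(x))

Multiply in F_7[x]: a(x)·b(x) = (5x^3 + 6x^2 + 6x + 1)·(x^2 + 2x + 5) = 5x^5 + 2x^4 + x^3 + x^2 + 4x + 5. This has degree ≥ 4, so divide by f(x) over F_7: 5x^5 + 2x^4 + x^3 + x^2 + 4x + 5 = (5x + 1)·(x^4 + 3x^3 + 2x^2 + 4x + 2) + (2x^3 + 4x + 3). Hence a·b ≡ 2x^3 + 4x + 3 (mod f). (F_7[x]/(f) is a field with 7^4 = 2401 elements since f is irreducible of degree 4.)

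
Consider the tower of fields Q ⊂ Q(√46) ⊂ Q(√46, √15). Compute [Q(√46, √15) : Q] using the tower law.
[Q(√46, √15) : Q] = 4

[Q(√46):Q] = 2 (min poly x^2 - 46, irreducible since 46 is squarefree > 1). For the top step, suppose √15 ∈ Q(√46), say √15 = c + d√46 with c, d ∈ Q. Squaring: 15 = c^2 + 46d^2 + 2cd√46. Since √46 ∉ Q this forces 2cd = 0. If d = 0 then √15 = c ∈ Q, contradicting 15 squarefree > 1. If c = 0 then 15 = 46d^2, so 46·15 = (46d)^2 is a perfect square in Q — but 46·15 = 690 is not a perfect square (since 46 and 15 are distinct squarefree integers). Contradiction. Hence √15 ∉ Q(√46), so x^2 - 15 stays irreducible over Q(√46) and [Q(√46, √15) : Q(√46)] = 2. By the tower law, [Q(√46, √15) : Q] = 2 · 2 = 4.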